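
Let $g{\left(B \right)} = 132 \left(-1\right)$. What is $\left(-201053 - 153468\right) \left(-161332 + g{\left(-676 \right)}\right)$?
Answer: $57242378744$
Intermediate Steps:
$g{\left(B \right)} = -132$
$\left(-201053 - 153468\right) \left(-161332 + g{\left(-676 \right)}\right) = \left(-201053 - 153468\right) \left(-161332 - 132\right) = \left(-354521\right) \left(-161464\right) = 57242378744$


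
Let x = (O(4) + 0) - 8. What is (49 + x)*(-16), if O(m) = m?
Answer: -720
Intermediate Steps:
x = -4 (x = (4 + 0) - 8 = 4 - 8 = -4)
(49 + x)*(-16) = (49 - 4)*(-16) = 45*(-16) = -720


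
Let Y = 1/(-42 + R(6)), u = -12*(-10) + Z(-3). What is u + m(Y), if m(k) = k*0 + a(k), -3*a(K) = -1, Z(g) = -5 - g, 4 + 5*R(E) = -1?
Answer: 355/3 ≈ 118.33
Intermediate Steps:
R(E) = -1 (R(E) = -⅘ + (⅕)*(-1) = -⅘ - ⅕ = -1)
a(K) = ⅓ (a(K) = -⅓*(-1) = ⅓)
u = 118 (u = -12*(-10) + (-5 - 1*(-3)) = 120 + (-5 + 3) = 120 - 2 = 118)
Y = -1/43 (Y = 1/(-42 - 1) = 1/(-43) = -1/43 ≈ -0.023256)
m(k) = ⅓ (m(k) = k*0 + ⅓ = 0 + ⅓ = ⅓)
u + m(Y) = 118 + ⅓ = 355/3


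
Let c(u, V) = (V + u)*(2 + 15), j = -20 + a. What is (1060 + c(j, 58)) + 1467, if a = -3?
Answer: 3122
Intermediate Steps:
j = -23 (j = -20 - 3 = -23)
c(u, V) = 17*V + 17*u (c(u, V) = (V + u)*17 = 17*V + 17*u)
(1060 + c(j, 58)) + 1467 = (1060 + (17*58 + 17*(-23))) + 1467 = (1060 + (986 - 391)) + 1467 = (1060 + 595) + 1467 = 1655 + 1467 = 3122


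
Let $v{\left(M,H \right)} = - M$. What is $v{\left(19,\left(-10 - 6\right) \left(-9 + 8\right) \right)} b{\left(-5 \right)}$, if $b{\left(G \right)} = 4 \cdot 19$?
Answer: $-1444$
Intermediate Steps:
$b{\left(G \right)} = 76$
$v{\left(19,\left(-10 - 6\right) \left(-9 + 8\right) \right)} b{\left(-5 \right)} = \left(-1\right) 19 \cdot 76 = \left(-19\right) 76 = -1444$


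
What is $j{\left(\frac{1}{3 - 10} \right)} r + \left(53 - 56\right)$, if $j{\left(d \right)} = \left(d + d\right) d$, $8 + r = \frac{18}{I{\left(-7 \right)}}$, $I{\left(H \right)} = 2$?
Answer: $- \frac{145}{49} \approx -2.9592$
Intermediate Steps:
$r = 1$ ($r = -8 + \frac{18}{2} = -8 + 18 \cdot \frac{1}{2} = -8 + 9 = 1$)
$j{\left(d \right)} = 2 d^{2}$ ($j{\left(d \right)} = 2 d d = 2 d^{2}$)
$j{\left(\frac{1}{3 - 10} \right)} r + \left(53 - 56\right) = 2 \left(\frac{1}{3 - 10}\right)^{2} \cdot 1 + \left(53 - 56\right) = 2 \left(\frac{1}{-7}\right)^{2} \cdot 1 + \left(53 - 56\right) = 2 \left(- \frac{1}{7}\right)^{2} \cdot 1 - 3 = 2 \cdot \frac{1}{49} \cdot 1 - 3 = \frac{2}{49} \cdot 1 - 3 = \frac{2}{49} - 3 = - \frac{145}{49}$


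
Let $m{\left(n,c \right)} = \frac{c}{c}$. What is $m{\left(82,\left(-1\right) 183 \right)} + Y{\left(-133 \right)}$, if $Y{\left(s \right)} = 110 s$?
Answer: $-14629$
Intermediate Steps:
$m{\left(n,c \right)} = 1$
$m{\left(82,\left(-1\right) 183 \right)} + Y{\left(-133 \right)} = 1 + 110 \left(-133\right) = 1 - 14630 = -14629$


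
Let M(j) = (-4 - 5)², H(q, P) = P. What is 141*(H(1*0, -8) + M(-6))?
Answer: 10293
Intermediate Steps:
M(j) = 81 (M(j) = (-9)² = 81)
141*(H(1*0, -8) + M(-6)) = 141*(-8 + 81) = 141*73 = 10293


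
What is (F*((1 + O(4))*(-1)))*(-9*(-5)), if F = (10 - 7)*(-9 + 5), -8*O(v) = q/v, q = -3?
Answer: 4725/8 ≈ 590.63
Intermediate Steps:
O(v) = 3/(8*v) (O(v) = -(-3)/(8*v) = 3/(8*v))
F = -12 (F = 3*(-4) = -12)
(F*((1 + O(4))*(-1)))*(-9*(-5)) = (-12*(1 + (3/8)/4)*(-1))*(-9*(-5)) = -12*(1 + (3/8)*(¼))*(-1)*45 = -12*(1 + 3/32)*(-1)*45 = -105*(-1)/8*45 = -12*(-35/32)*45 = (105/8)*45 = 4725/8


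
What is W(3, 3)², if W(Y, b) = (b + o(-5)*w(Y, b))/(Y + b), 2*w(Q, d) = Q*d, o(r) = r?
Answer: 169/16 ≈ 10.563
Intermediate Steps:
w(Q, d) = Q*d/2 (w(Q, d) = (Q*d)/2 = Q*d/2)
W(Y, b) = (b - 5*Y*b/2)/(Y + b)
W(3, 3)² = ((½)*3*(2 - 5*3)/(3 + 3))² = ((½)*3*(2 - 15)/6)² = ((½)*3*(⅙)*(-13))² = (-13/4)² = 169/16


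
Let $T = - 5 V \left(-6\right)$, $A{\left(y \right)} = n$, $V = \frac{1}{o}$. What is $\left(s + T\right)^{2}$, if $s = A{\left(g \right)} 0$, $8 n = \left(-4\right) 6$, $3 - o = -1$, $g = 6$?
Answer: $\frac{225}{4} \approx 56.25$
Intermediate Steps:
$o = 4$ ($o = 3 - -1 = 3 + 1 = 4$)
$V = \frac{1}{4} \approx 0.25$
$n = -3$ ($n = \frac{\left(-4\right) 6}{8} = \frac{1}{8} \left(-24\right) = -3$)
$A{\left(y \right)} = -3$
$T = \frac{15}{2}$ ($T = \left(-5\right) \frac{1}{4} \left(-6\right) = \left(- \frac{5}{4}\right) \left(-6\right) = \frac{15}{2} \approx 7.5$)
$s = 0$ ($s = \left(-3\right) 0 = 0$)
$\left(s + T\right)^{2} = \left(0 + \frac{15}{2}\right)^{2} = \left(\frac{15}{2}\right)^{2} = \frac{225}{4}$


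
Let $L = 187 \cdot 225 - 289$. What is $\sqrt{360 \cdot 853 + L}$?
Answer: $\sqrt{348866} \approx 590.65$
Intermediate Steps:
$L = 41786$ ($L = 42075 - 289 = 41786$)
$\sqrt{360 \cdot 853 + L} = \sqrt{360 \cdot 853 + 41786} = \sqrt{307080 + 41786} = \sqrt{348866}$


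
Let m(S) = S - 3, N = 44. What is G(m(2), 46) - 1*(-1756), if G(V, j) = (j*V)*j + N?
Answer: -316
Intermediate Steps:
m(S) = -3 + S
G(V, j) = 44 + V*j² (G(V, j) = (j*V)*j + 44 = (V*j)*j + 44 = V*j² + 44 = 44 + V*j²)
G(m(2), 46) - 1*(-1756) = (44 + (-3 + 2)*46²) - 1*(-1756) = (44 - 1*2116) + 1756 = (44 - 2116) + 1756 = -2072 + 1756 = -316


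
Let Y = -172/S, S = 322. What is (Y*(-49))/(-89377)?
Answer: -602/2055671 ≈ -0.00029285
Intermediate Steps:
Y = -86/161 (Y = -172/322 = -172*1/322 = -86/161 ≈ -0.53416)
(Y*(-49))/(-89377) = -86/161*(-49)/(-89377) = (602/23)*(-1/89377) = -602/2055671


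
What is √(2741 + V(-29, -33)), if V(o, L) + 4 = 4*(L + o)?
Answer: √2489 ≈ 49.890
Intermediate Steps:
V(o, L) = -4 + 4*L + 4*o (V(o, L) = -4 + 4*(L + o) = -4 + (4*L + 4*o) = -4 + 4*L + 4*o)
√(2741 + V(-29, -33)) = √(2741 + (-4 + 4*(-33) + 4*(-29))) = √(2741 + (-4 - 132 - 116)) = √(2741 - 252) = √2489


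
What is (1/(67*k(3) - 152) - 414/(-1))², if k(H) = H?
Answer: 411562369/2401 ≈ 1.7141e+5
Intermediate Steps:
(1/(67*k(3) - 152) - 414/(-1))² = (1/(67*3 - 152) - 414/(-1))² = (1/(201 - 152) - 414*(-1))² = (1/49 - 46*(-9))² = (1/49 + 414)² = (20287/49)² = 411562369/2401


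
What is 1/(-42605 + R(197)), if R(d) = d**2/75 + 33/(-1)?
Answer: -75/3159041 ≈ -2.3741e-5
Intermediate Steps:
R(d) = -33 + d**2/75 (R(d) = d**2*(1/75) + 33*(-1) = d**2/75 - 33 = -33 + d**2/75)
1/(-42605 + R(197)) = 1/(-42605 + (-33 + (1/75)*197**2)) = 1/(-42605 + (-33 + (1/75)*38809)) = 1/(-42605 + (-33 + 38809/75)) = 1/(-42605 + 36334/75) = 1/(-3159041/75) = -75/3159041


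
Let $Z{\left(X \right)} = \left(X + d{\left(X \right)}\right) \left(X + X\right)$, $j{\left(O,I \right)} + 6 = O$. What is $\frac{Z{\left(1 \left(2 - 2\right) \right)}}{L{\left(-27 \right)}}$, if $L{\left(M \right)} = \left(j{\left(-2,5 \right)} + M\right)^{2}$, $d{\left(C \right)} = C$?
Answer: $0$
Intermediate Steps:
$j{\left(O,I \right)} = -6 + O$
$Z{\left(X \right)} = 4 X^{2}$ ($Z{\left(X \right)} = \left(X + X\right) \left(X + X\right) = 2 X 2 X = 4 X^{2}$)
$L{\left(M \right)} = \left(-8 + M\right)^{2}$ ($L{\left(M \right)} = \left(\left(-6 - 2\right) + M\right)^{2} = \left(-8 + M\right)^{2}$)
$\frac{Z{\left(1 \left(2 - 2\right) \right)}}{L{\left(-27 \right)}} = \frac{4 \left(1 \left(2 - 2\right)\right)^{2}}{\left(-8 - 27\right)^{2}} = \frac{4 \left(1 \cdot 0\right)^{2}}{\left(-35\right)^{2}} = \frac{4 \cdot 0^{2}}{1225} = 4 \cdot 0 \cdot \frac{1}{1225} = 0 \cdot \frac{1}{1225} = 0$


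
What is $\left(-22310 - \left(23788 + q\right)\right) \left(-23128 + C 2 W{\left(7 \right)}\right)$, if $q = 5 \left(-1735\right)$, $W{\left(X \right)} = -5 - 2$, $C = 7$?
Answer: $869186598$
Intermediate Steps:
$W{\left(X \right)} = -7$
$q = -8675$
$\left(-22310 - \left(23788 + q\right)\right) \left(-23128 + C 2 W{\left(7 \right)}\right) = \left(-22310 - 15113\right) \left(-23128 + 7 \cdot 2 \left(-7\right)\right) = \left(-22310 + \left(-23788 + 8675\right)\right) \left(-23128 + 14 \left(-7\right)\right) = \left(-22310 - 15113\right) \left(-23128 - 98\right) = \left(-37423\right) \left(-23226\right) = 869186598$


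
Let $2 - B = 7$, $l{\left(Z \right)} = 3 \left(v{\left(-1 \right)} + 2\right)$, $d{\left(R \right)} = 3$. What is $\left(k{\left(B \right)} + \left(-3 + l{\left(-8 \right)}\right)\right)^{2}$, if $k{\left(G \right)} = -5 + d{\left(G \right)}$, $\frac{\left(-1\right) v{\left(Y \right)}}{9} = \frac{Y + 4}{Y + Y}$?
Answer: $\frac{6889}{4} \approx 1722.3$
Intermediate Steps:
$v{\left(Y \right)} = - \frac{9 \left(4 + Y\right)}{2 Y}$ ($v{\left(Y \right)} = - 9 \frac{Y + 4}{Y + Y} = - 9 \frac{4 + Y}{2 Y} = - \frac{9 \left(4 + Y\right)}{2 Y}$)
$l{\left(Z \right)} = \frac{93}{2}$ ($l{\left(Z \right)} = 3 \left(\left(- \frac{9}{2} - \frac{18}{-1}\right) + 2\right) = 3 \left(\left(- \frac{9}{2} - -18\right) + 2\right) = 3 \left(\left(- \frac{9}{2} + 18\right) + 2\right) = 3 \left(\frac{27}{2} + 2\right) = 3 \cdot \frac{31}{2} = \frac{93}{2}$)
$B = -5$ ($B = 2 - 7 = -5$)
$k{\left(G \right)} = -2$ ($k{\left(G \right)} = -5 + 3 = -2$)
$\left(k{\left(B \right)} + \left(-3 + l{\left(-8 \right)}\right)\right)^{2} = \left(-2 + \left(-3 + \frac{93}{2}\right)\right)^{2} = \left(-2 + \frac{87}{2}\right)^{2} = \left(\frac{83}{2}\right)^{2} = \frac{6889}{4}$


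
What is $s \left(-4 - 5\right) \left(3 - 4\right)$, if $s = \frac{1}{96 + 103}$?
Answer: $\frac{9}{199} \approx 0.045226$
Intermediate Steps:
$s = \frac{1}{199} \approx 0.0050251$
$s \left(-4 - 5\right) \left(3 - 4\right) = \frac{\left(-4 - 5\right) \left(3 - 4\right)}{199} = \frac{\left(-9\right) \left(-1\right)}{199} = \frac{1}{199} \cdot 9 = \frac{9}{199}$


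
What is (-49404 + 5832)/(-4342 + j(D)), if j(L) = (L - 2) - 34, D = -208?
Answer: 21786/2293 ≈ 9.5011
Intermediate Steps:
j(L) = -36 + L (j(L) = (-2 + L) - 34 = -36 + L)
(-49404 + 5832)/(-4342 + j(D)) = (-49404 + 5832)/(-4342 + (-36 - 208)) = -43572/(-4342 - 244) = -43572/(-4586) = -43572*(-1/4586) = 21786/2293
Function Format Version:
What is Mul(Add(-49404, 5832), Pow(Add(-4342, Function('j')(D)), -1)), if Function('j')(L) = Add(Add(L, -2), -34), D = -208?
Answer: Rational(21786, 2293) ≈ 9.5011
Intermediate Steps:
Function('j')(L) = Add(-36, L) (Function('j')(L) = Add(Add(-2, L), -34) = Add(-36, L))
Mul(Add(-49404, 5832), Pow(Add(-4342, Function('j')(D)), -1)) = Mul(Add(-49404, 5832), Pow(Add(-4342, Add(-36, -208)), -1)) = Mul(-43572, Pow(Add(-4342, -244), -1)) = Mul(-43572, Pow(-4586, -1)) = Mul(-43572, Rational(-1, 4586)) = Rational(21786, 2293)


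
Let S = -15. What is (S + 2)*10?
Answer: -130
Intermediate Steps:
(S + 2)*10 = (-15 + 2)*10 = -13*10 = -130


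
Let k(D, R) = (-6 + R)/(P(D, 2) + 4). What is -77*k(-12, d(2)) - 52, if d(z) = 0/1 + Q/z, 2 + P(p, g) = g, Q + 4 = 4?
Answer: 127/2 ≈ 63.500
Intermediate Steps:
Q = 0 (Q = -4 + 4 = 0)
P(p, g) = -2 + g
d(z) = 0 (d(z) = 0/1 + 0/z = 0*1 + 0 = 0 + 0 = 0)
k(D, R) = -3/2 + R/4 (k(D, R) = (-6 + R)/((-2 + 2) + 4) = (-6 + R)/(0 + 4) = (-6 + R)/4 = (-6 + R)*(¼) = -3/2 + R/4)
-77*k(-12, d(2)) - 52 = -77*(-3/2 + (¼)*0) - 52 = -77*(-3/2 + 0) - 52 = -77*(-3/2) - 52 = 231/2 - 52 = 127/2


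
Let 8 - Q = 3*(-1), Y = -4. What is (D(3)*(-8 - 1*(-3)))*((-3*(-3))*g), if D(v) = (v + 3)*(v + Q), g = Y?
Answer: 15120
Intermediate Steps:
Q = 11 (Q = 8 - 3*(-1) = 8 - 1*(-3) = 8 + 3 = 11)
g = -4
D(v) = (3 + v)*(11 + v) (D(v) = (v + 3)*(v + 11) = (3 + v)*(11 + v))
(D(3)*(-8 - 1*(-3)))*((-3*(-3))*g) = ((33 + 3² + 14*3)*(-8 - 1*(-3)))*(-3*(-3)*(-4)) = ((33 + 9 + 42)*(-8 + 3))*(9*(-4)) = (84*(-5))*(-36) = -420*(-36) = 15120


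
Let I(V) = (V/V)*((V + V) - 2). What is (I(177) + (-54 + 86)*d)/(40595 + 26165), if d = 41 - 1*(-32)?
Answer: 336/8345 ≈ 0.040264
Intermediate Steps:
d = 73 (d = 41 + 32 = 73)
I(V) = -2 + 2*V (I(V) = 1*(2*V - 2) = 1*(-2 + 2*V) = -2 + 2*V)
(I(177) + (-54 + 86)*d)/(40595 + 26165) = ((-2 + 2*177) + (-54 + 86)*73)/(40595 + 26165) = ((-2 + 354) + 32*73)/66760 = (352 + 2336)*(1/66760) = 2688*(1/66760) = 336/8345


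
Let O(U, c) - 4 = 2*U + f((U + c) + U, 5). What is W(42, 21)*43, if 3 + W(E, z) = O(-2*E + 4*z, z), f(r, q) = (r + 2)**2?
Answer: 22790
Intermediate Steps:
f(r, q) = (2 + r)**2
O(U, c) = 4 + (2 + c + 2*U)**2 + 2*U (O(U, c) = 4 + (2*U + (2 + ((U + c) + U))**2) = 4 + (2*U + (2 + (c + 2*U))**2) = 4 + (2*U + (2 + c + 2*U)**2) = 4 + ((2 + c + 2*U)**2 + 2*U) = 4 + (2 + c + 2*U)**2 + 2*U)
W(E, z) = 1 + (2 - 4*E + 9*z)**2 - 4*E + 8*z (W(E, z) = -3 + (4 + (2 + z + 2*(-2*E + 4*z))**2 + 2*(-2*E + 4*z)) = -3 + (4 + (2 + z + (-4*E + 8*z))**2 + (-4*E + 8*z)) = -3 + (4 + (2 - 4*E + 9*z)**2 + (-4*E + 8*z)) = -3 + (4 + (2 - 4*E + 9*z)**2 - 4*E + 8*z) = 1 + (2 - 4*E + 9*z)**2 - 4*E + 8*z)
W(42, 21)*43 = (1 + (2 - 4*42 + 9*21)**2 - 4*42 + 8*21)*43 = (1 + (2 - 168 + 189)**2 - 168 + 168)*43 = (1 + 23**2 - 168 + 168)*43 = (1 + 529 - 168 + 168)*43 = 530*43 = 22790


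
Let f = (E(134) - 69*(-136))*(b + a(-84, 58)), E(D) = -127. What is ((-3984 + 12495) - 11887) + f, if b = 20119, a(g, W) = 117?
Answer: 187321276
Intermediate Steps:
f = 187324652 (f = (-127 - 69*(-136))*(20119 + 117) = (-127 + 9384)*20236 = 9257*20236 = 187324652)
((-3984 + 12495) - 11887) + f = ((-3984 + 12495) - 11887) + 187324652 = (8511 - 11887) + 187324652 = -3376 + 187324652 = 187321276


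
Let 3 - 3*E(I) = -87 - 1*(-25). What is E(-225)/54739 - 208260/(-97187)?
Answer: 34206149575/15959757579 ≈ 2.1433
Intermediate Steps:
E(I) = 65/3 (E(I) = 1 - (-87 - 1*(-25))/3 = 1 - (-87 + 25)/3 = 1 - ⅓*(-62) = 1 + 62/3 = 65/3)
E(-225)/54739 - 208260/(-97187) = (65/3)/54739 - 208260/(-97187) = (65/3)*(1/54739) - 208260*(-1/97187) = 65/164217 + 208260/97187 = 34206149575/15959757579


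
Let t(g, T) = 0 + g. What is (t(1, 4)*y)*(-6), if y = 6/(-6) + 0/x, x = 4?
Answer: 6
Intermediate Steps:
t(g, T) = g
y = -1 (y = 6/(-6) + 0/4 = 6*(-1/6) + 0*(1/4) = -1 + 0 = -1)
(t(1, 4)*y)*(-6) = (1*(-1))*(-6) = -1*(-6) = 6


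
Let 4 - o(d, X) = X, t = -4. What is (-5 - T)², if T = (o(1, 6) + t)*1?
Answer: 1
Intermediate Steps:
o(d, X) = 4 - X
T = -6 (T = ((4 - 1*6) - 4)*1 = ((4 - 6) - 4)*1 = (-2 - 4)*1 = -6*1 = -6)
(-5 - T)² = (-5 - 1*(-6))² = (-5 + 6)² = 1² = 1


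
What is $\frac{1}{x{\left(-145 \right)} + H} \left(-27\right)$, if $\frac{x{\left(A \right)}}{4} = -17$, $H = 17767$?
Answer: $- \frac{27}{17699} \approx -0.0015255$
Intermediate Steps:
$x{\left(A \right)} = -68$ ($x{\left(A \right)} = 4 \left(-17\right) = -68$)
$\frac{1}{x{\left(-145 \right)} + H} \left(-27\right) = \frac{1}{-68 + 17767} \left(-27\right) = \frac{1}{17699} \left(-27\right) = - \frac{27}{17699}$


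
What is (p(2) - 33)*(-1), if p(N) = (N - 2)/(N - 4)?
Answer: 33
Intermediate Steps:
p(N) = (-2 + N)/(-4 + N)
(p(2) - 33)*(-1) = ((-2 + 2)/(-4 + 2) - 33)*(-1) = (0/(-2) - 33)*(-1) = (-½*0 - 33)*(-1) = (0 - 33)*(-1) = -33*(-1) = 33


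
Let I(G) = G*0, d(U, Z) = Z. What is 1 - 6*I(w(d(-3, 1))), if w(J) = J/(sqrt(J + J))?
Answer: 1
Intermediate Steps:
w(J) = sqrt(2)*sqrt(J)/2 (w(J) = J/(sqrt(2*J)) = J/((sqrt(2)*sqrt(J))) = J*(sqrt(2)/(2*sqrt(J))) = sqrt(2)*sqrt(J)/2)
I(G) = 0
1 - 6*I(w(d(-3, 1))) = 1 - 6*0 = 1 + 0 = 1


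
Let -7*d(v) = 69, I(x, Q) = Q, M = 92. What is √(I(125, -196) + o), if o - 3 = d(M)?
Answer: 2*I*√2485/7 ≈ 14.243*I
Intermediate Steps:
d(v) = -69/7 (d(v) = -⅐*69 = -69/7)
o = -48/7 (o = 3 - 69/7 = -48/7 ≈ -6.8571)
√(I(125, -196) + o) = √(-196 - 48/7) = √(-1420/7) = 2*I*√2485/7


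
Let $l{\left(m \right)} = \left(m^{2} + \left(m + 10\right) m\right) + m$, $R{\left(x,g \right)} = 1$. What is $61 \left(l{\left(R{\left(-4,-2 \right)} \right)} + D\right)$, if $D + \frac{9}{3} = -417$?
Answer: $-24827$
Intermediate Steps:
$l{\left(m \right)} = m + m^{2} + m \left(10 + m\right)$ ($l{\left(m \right)} = \left(m^{2} + \left(10 + m\right) m\right) + m = \left(m^{2} + m \left(10 + m\right)\right) + m = m + m^{2} + m \left(10 + m\right)$)
$D = -420$ ($D = -3 - 417 = -420$)
$61 \left(l{\left(R{\left(-4,-2 \right)} \right)} + D\right) = 61 \left(1 \left(11 + 2 \cdot 1\right) - 420\right) = 61 \left(1 \left(11 + 2\right) - 420\right) = 61 \left(1 \cdot 13 - 420\right) = 61 \left(13 - 420\right) = 61 \left(-407\right) = -24827$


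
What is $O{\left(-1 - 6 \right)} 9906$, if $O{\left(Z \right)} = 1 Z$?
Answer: $-69342$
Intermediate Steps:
$O{\left(Z \right)} = Z$
$O{\left(-1 - 6 \right)} 9906 = \left(-1 - 6\right) 9906 = \left(-7\right) 9906 = -69342$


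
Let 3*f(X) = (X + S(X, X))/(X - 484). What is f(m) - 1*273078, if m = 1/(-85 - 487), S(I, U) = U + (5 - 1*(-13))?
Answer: -226804123960/830547 ≈ -2.7308e+5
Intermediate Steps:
S(I, U) = 18 + U (S(I, U) = U + (5 + 13) = U + 18 = 18 + U)
m = -1/572 (m = 1/(-572) = -1/572 ≈ -0.0017483)
f(X) = (18 + 2*X)/(3*(-484 + X)) (f(X) = ((X + (18 + X))/(X - 484))/3 = ((18 + 2*X)/(-484 + X))/3 = (18 + 2*X)/(3*(-484 + X)))
f(m) - 1*273078 = 2*(9 - 1/572)/(3*(-484 - 1/572)) - 1*273078 = (⅔)*(5147/572)/(-276849/572) - 273078 = (⅔)*(-572/276849)*(5147/572) - 273078 = -10294/830547 - 273078 = -226804123960/830547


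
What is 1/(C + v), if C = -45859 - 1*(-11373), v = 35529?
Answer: 1/1043 ≈ 0.00095877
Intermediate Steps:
C = -34486 (C = -45859 + 11373 = -34486)
1/(C + v) = 1/(-34486 + 35529) = 1/1043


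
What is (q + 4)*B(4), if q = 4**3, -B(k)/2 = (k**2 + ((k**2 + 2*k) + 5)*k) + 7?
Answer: -18904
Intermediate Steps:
B(k) = -14 - 2*k**2 - 2*k*(5 + k**2 + 2*k) (B(k) = -2*((k**2 + ((k**2 + 2*k) + 5)*k) + 7) = -2*((k**2 + (5 + k**2 + 2*k)*k) + 7) = -2*((k**2 + k*(5 + k**2 + 2*k)) + 7) = -2*(7 + k**2 + k*(5 + k**2 + 2*k)) = -14 - 2*k**2 - 2*k*(5 + k**2 + 2*k))
q = 64
(q + 4)*B(4) = (64 + 4)*(-14 - 10*4 - 6*4**2 - 2*4**3) = 68*(-14 - 40 - 6*16 - 2*64) = 68*(-14 - 40 - 96 - 128) = 68*(-278) = -18904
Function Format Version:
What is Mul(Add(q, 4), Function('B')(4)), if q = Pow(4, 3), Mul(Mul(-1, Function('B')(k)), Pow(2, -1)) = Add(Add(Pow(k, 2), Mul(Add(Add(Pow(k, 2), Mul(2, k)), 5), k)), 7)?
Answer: -18904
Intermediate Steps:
Function('B')(k) = Add(-14, Mul(-2, Pow(k, 2)), Mul(-2, k, Add(5, Pow(k, 2), Mul(2, k)))) (Function('B')(k) = Mul(-2, Add(Add(Pow(k, 2), Mul(Add(Add(Pow(k, 2), Mul(2, k)), 5), k)), 7)) = Mul(-2, Add(Add(Pow(k, 2), Mul(Add(5, Pow(k, 2), Mul(2, k)), k)), 7)) = Mul(-2, Add(Add(Pow(k, 2), Mul(k, Add(5, Pow(k, 2), Mul(2, k)))), 7)) = Mul(-2, Add(7, Pow(k, 2), Mul(k, Add(5, Pow(k, 2), Mul(2, k))))) = Add(-14, Mul(-2, Pow(k, 2)), Mul(-2, k, Add(5, Pow(k, 2), Mul(2, k)))))
q = 64
Mul(Add(q, 4), Function('B')(4)) = Mul(Add(64, 4), Add(-14, Mul(-10, 4), Mul(-6, Pow(4, 2)), Mul(-2, Pow(4, 3)))) = Mul(68, Add(-14, -40, Mul(-6, 16), Mul(-2, 64))) = Mul(68, Add(-14, -40, -96, -128)) = Mul(68, -278) = -18904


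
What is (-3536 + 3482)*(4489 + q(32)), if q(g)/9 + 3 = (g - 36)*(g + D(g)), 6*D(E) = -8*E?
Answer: -261684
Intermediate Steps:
D(E) = -4*E/3 (D(E) = (-8*E)/6 = -4*E/3)
q(g) = -27 - 3*g*(-36 + g) (q(g) = -27 + 9*((g - 36)*(g - 4*g/3)) = -27 + 9*((-36 + g)*(-g/3)) = -27 + 9*(-g*(-36 + g)/3) = -27 - 3*g*(-36 + g))
(-3536 + 3482)*(4489 + q(32)) = (-3536 + 3482)*(4489 + (-27 - 3*32² + 108*32)) = -54*(4489 + (-27 - 3*1024 + 3456)) = -54*(4489 + (-27 - 3072 + 3456)) = -54*(4489 + 357) = -54*4846 = -261684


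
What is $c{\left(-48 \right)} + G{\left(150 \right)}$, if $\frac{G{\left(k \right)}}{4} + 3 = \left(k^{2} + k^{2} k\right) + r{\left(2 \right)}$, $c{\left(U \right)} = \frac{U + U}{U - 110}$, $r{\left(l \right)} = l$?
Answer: $\frac{1073609732}{79} \approx 1.359 \cdot 10^{7}$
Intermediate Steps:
$c{\left(U \right)} = \frac{2 U}{-110 + U}$
$G{\left(k \right)} = -4 + 4 k^{2} + 4 k^{3}$ ($G{\left(k \right)} = -12 + 4 \left(\left(k^{2} + k^{2} k\right) + 2\right) = -12 + 4 \left(\left(k^{2} + k^{3}\right) + 2\right) = -12 + 4 \left(2 + k^{2} + k^{3}\right) = -12 + \left(8 + 4 k^{2} + 4 k^{3}\right) = -4 + 4 k^{2} + 4 k^{3}$)
$c{\left(-48 \right)} + G{\left(150 \right)} = 2 \left(-48\right) \frac{1}{-110 - 48} + \left(-4 + 4 \cdot 150^{2} + 4 \cdot 150^{3}\right) = 2 \left(-48\right) \frac{1}{-158} + \left(-4 + 4 \cdot 22500 + 4 \cdot 3375000\right) = 2 \left(-48\right) \left(- \frac{1}{158}\right) + \left(-4 + 90000 + 13500000\right) = \frac{48}{79} + 13589996 = \frac{1073609732}{79}$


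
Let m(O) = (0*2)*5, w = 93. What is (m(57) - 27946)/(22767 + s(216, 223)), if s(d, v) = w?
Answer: -13973/11430 ≈ -1.2225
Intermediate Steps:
s(d, v) = 93
m(O) = 0 (m(O) = 0*5 = 0)
(m(57) - 27946)/(22767 + s(216, 223)) = (0 - 27946)/(22767 + 93) = -27946/22860 = -27946*1/22860 = -13973/11430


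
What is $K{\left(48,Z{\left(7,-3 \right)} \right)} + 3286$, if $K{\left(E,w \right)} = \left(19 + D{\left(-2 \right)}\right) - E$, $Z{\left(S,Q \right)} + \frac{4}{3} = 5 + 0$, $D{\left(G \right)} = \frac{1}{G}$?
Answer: $\frac{6513}{2} \approx 3256.5$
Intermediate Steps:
$Z{\left(S,Q \right)} = \frac{11}{3}$ ($Z{\left(S,Q \right)} = - \frac{4}{3} + \left(5 + 0\right) = - \frac{4}{3} + 5 = \frac{11}{3}$)
$K{\left(E,w \right)} = \frac{37}{2} - E$ ($K{\left(E,w \right)} = \left(19 + \frac{1}{-2}\right) - E = \left(19 - \frac{1}{2}\right) - E = \frac{37}{2} - E$)
$K{\left(48,Z{\left(7,-3 \right)} \right)} + 3286 = \left(\frac{37}{2} - 48\right) + 3286 = - \frac{59}{2} + 3286 = \frac{6513}{2}$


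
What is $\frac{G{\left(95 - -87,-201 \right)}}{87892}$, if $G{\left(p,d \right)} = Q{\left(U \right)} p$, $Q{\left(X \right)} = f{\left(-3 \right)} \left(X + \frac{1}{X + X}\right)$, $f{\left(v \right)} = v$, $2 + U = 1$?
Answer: $\frac{117}{12556} \approx 0.0093182$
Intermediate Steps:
$U = -1$ ($U = -2 + 1 = -1$)
$Q{\left(X \right)} = - 3 X - \frac{3}{2 X}$ ($Q{\left(X \right)} = - 3 \left(X + \frac{1}{X + X}\right) = - 3 \left(X + \frac{1}{2 X}\right) = - 3 X - \frac{3}{2 X}$)
$G{\left(p,d \right)} = \frac{9 p}{2}$ ($G{\left(p,d \right)} = \left(\left(-3\right) \left(-1\right) - \frac{3}{2 \left(-1\right)}\right) p = \left(3 - - \frac{3}{2}\right) p = \left(3 + \frac{3}{2}\right) p = \frac{9 p}{2}$)
$\frac{G{\left(95 - -87,-201 \right)}}{87892} = \frac{\frac{9}{2} \left(95 - -87\right)}{87892} = \frac{9 \left(95 + 87\right)}{2} \cdot \frac{1}{87892} = \frac{9}{2} \cdot 182 \cdot \frac{1}{87892} = 819 \cdot \frac{1}{87892} = \frac{117}{12556}$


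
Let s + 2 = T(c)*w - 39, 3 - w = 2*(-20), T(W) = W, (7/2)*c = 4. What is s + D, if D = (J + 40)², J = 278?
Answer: 707925/7 ≈ 1.0113e+5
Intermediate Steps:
c = 8/7 (c = (2/7)*4 = 8/7 ≈ 1.1429)
D = 101124 (D = (278 + 40)² = 318² = 101124)
w = 43 (w = 3 - 2*(-20) = 3 - 1*(-40) = 3 + 40 = 43)
s = 57/7 (s = -2 + ((8/7)*43 - 39) = -2 + (344/7 - 39) = -2 + 71/7 = 57/7 ≈ 8.1429)
s + D = 57/7 + 101124 = 707925/7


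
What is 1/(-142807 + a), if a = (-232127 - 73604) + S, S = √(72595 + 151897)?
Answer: -224269/100593056476 - √56123/100593056476 ≈ -2.2318e-6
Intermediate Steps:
S = 2*√56123 (S = √224492 = 2*√56123 ≈ 473.81)
a = -305731 + 2*√56123 (a = (-232127 - 73604) + 2*√56123 = -305731 + 2*√56123 ≈ -3.0526e+5)
1/(-142807 + a) = 1/(-142807 + (-305731 + 2*√56123)) = 1/(-448538 + 2*√56123)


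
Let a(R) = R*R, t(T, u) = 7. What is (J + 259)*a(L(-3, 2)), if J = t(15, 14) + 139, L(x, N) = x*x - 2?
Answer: 19845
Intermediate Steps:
L(x, N) = -2 + x**2 (L(x, N) = x**2 - 2 = -2 + x**2)
J = 146 (J = 7 + 139 = 146)
a(R) = R**2
(J + 259)*a(L(-3, 2)) = (146 + 259)*(-2 + (-3)**2)**2 = 405*(-2 + 9)**2 = 405*7**2 = 405*49 = 19845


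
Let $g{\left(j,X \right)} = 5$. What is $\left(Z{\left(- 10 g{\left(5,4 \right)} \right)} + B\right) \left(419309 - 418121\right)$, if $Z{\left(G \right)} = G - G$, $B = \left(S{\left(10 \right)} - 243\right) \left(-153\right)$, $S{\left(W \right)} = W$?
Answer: $42351012$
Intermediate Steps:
$B = 35649$ ($B = \left(10 - 243\right) \left(-153\right) = \left(-233\right) \left(-153\right) = 35649$)
$Z{\left(G \right)} = 0$
$\left(Z{\left(- 10 g{\left(5,4 \right)} \right)} + B\right) \left(419309 - 418121\right) = \left(0 + 35649\right) \left(419309 - 418121\right) = 35649 \cdot 1188 = 42351012$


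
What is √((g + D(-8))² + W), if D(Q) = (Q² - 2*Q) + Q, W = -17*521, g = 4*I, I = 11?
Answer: 3*√511 ≈ 67.816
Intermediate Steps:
g = 44 (g = 4*11 = 44)
W = -8857
D(Q) = Q² - Q
√((g + D(-8))² + W) = √((44 - 8*(-1 - 8))² - 8857) = √((44 - 8*(-9))² - 8857) = √((44 + 72)² - 8857) = √(116² - 8857) = √(13456 - 8857) = √4599 = 3*√511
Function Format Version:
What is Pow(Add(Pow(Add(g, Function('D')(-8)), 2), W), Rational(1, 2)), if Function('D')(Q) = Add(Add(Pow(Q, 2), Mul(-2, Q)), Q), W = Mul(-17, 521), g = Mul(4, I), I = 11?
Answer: Mul(3, Pow(511, Rational(1, 2))) ≈ 67.816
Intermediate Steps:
g = 44 (g = Mul(4, 11) = 44)
W = -8857
Function('D')(Q) = Add(Pow(Q, 2), Mul(-1, Q))
Pow(Add(Pow(Add(g, Function('D')(-8)), 2), W), Rational(1, 2)) = Pow(Add(Pow(Add(44, Mul(-8, Add(-1, -8))), 2), -8857), Rational(1, 2)) = Pow(Add(Pow(Add(44, Mul(-8, -9)), 2), -8857), Rational(1, 2)) = Pow(Add(Pow(Add(44, 72), 2), -8857), Rational(1, 2)) = Pow(Add(Pow(116, 2), -8857), Rational(1, 2)) = Pow(Add(13456, -8857), Rational(1, 2)) = Pow(4599, Rational(1, 2)) = Mul(3, Pow(511, Rational(1, 2)))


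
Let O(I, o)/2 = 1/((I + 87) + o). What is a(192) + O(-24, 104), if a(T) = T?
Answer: 32066/167 ≈ 192.01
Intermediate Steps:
O(I, o) = 2/(87 + I + o) (O(I, o) = 2/((I + 87) + o) = 2/((87 + I) + o) = 2/(87 + I + o))
a(192) + O(-24, 104) = 192 + 2/(87 - 24 + 104) = 192 + 2/167 = 32066/167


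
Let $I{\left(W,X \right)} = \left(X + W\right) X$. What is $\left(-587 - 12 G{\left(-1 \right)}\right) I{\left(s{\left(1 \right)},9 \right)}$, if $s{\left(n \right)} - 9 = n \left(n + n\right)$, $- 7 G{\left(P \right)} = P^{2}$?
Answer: $- \frac{737460}{7} \approx -1.0535 \cdot 10^{5}$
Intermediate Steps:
$G{\left(P \right)} = - \frac{P^{2}}{7}$
$s{\left(n \right)} = 9 + 2 n^{2}$ ($s{\left(n \right)} = 9 + n \left(n + n\right) = 9 + n 2 n = 9 + 2 n^{2}$)
$I{\left(W,X \right)} = X \left(W + X\right)$ ($I{\left(W,X \right)} = \left(W + X\right) X = X \left(W + X\right)$)
$\left(-587 - 12 G{\left(-1 \right)}\right) I{\left(s{\left(1 \right)},9 \right)} = \left(-587 - 12 \left(- \frac{\left(-1\right)^{2}}{7}\right)\right) 9 \left(\left(9 + 2 \cdot 1^{2}\right) + 9\right) = \left(-587 - 12 \left(\left(- \frac{1}{7}\right) 1\right)\right) 9 \left(\left(9 + 2 \cdot 1\right) + 9\right) = \left(-587 - - \frac{12}{7}\right) 9 \left(\left(9 + 2\right) + 9\right) = \left(-587 + \frac{12}{7}\right) 9 \left(11 + 9\right) = - \frac{4097 \cdot 9 \cdot 20}{7} = \left(- \frac{4097}{7}\right) 180 = - \frac{737460}{7}$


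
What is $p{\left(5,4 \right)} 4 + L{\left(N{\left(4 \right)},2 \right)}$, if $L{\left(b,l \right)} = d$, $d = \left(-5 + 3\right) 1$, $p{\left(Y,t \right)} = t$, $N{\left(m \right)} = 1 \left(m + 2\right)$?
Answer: $14$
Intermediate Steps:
$N{\left(m \right)} = 2 + m$ ($N{\left(m \right)} = 1 \left(2 + m\right) = 2 + m$)
$d = -2$ ($d = \left(-2\right) 1 = -2$)
$L{\left(b,l \right)} = -2$
$p{\left(5,4 \right)} 4 + L{\left(N{\left(4 \right)},2 \right)} = 4 \cdot 4 - 2 = 16 - 2 = 14$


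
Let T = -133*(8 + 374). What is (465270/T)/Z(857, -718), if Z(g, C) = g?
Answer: -232635/21770371 ≈ -0.010686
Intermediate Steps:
T = -50806 (T = -133*382 = -50806)
(465270/T)/Z(857, -718) = (465270/(-50806))/857 = (465270*(-1/50806))*(1/857) = -232635/25403*1/857 = -232635/21770371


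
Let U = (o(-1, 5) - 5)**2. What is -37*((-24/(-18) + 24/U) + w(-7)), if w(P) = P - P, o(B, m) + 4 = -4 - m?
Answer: -1406/27 ≈ -52.074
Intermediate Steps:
o(B, m) = -8 - m (o(B, m) = -4 + (-4 - m) = -8 - m)
U = 324 (U = ((-8 - 1*5) - 5)**2 = ((-8 - 5) - 5)**2 = (-13 - 5)**2 = (-18)**2 = 324)
w(P) = 0
-37*((-24/(-18) + 24/U) + w(-7)) = -37*((-24/(-18) + 24/324) + 0) = -37*((-24*(-1/18) + 24*(1/324)) + 0) = -37*((4/3 + 2/27) + 0) = -37*(38/27 + 0) = -37*38/27 = -1406/27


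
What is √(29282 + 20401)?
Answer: √49683 ≈ 222.90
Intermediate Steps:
√(29282 + 20401) = √49683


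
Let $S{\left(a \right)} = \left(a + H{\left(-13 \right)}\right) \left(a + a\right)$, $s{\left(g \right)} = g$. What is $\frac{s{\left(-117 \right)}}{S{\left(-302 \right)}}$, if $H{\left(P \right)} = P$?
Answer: $- \frac{13}{21140} \approx -0.00061495$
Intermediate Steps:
$S{\left(a \right)} = 2 a \left(-13 + a\right)$ ($S{\left(a \right)} = \left(a - 13\right) \left(a + a\right) = \left(-13 + a\right) 2 a = 2 a \left(-13 + a\right)$)
$\frac{s{\left(-117 \right)}}{S{\left(-302 \right)}} = - \frac{117}{2 \left(-302\right) \left(-13 - 302\right)} = - \frac{117}{2 \left(-302\right) \left(-315\right)} = - \frac{117}{190260} = \left(-117\right) \frac{1}{190260} = - \frac{13}{21140}$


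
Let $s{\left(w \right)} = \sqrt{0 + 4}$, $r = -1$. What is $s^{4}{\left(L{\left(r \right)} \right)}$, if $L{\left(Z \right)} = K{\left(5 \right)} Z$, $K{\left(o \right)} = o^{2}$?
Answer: $16$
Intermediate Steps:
$L{\left(Z \right)} = 25 Z$ ($L{\left(Z \right)} = 5^{2} Z = 25 Z$)
$s{\left(w \right)} = 2$ ($s{\left(w \right)} = \sqrt{4} = 2$)
$s^{4}{\left(L{\left(r \right)} \right)} = 2^{4} = 16$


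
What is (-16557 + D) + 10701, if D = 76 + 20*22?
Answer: -5340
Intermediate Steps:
D = 516 (D = 76 + 440 = 516)
(-16557 + D) + 10701 = (-16557 + 516) + 10701 = -16041 + 10701 = -5340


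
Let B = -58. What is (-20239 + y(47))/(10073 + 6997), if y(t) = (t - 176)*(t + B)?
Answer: -1882/1707 ≈ -1.1025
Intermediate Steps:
y(t) = (-176 + t)*(-58 + t) (y(t) = (t - 176)*(t - 58) = (-176 + t)*(-58 + t))
(-20239 + y(47))/(10073 + 6997) = (-20239 + (10208 + 47² - 234*47))/(10073 + 6997) = (-20239 + (10208 + 2209 - 10998))/17070 = (-20239 + 1419)*(1/17070) = -18820*1/17070 = -1882/1707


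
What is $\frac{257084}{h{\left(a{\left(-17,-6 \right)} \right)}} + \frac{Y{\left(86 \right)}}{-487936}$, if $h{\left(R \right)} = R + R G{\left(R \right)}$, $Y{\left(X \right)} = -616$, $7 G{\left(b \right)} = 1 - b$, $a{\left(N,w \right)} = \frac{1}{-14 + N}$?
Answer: $- \frac{105479812896283}{15187008} \approx -6.9454 \cdot 10^{6}$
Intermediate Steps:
$G{\left(b \right)} = \frac{1}{7} - \frac{b}{7}$ ($G{\left(b \right)} = \frac{1 - b}{7} = \frac{1}{7} - \frac{b}{7}$)
$h{\left(R \right)} = R + R \left(\frac{1}{7} - \frac{R}{7}\right)$
$\frac{257084}{h{\left(a{\left(-17,-6 \right)} \right)}} + \frac{Y{\left(86 \right)}}{-487936} = \frac{257084}{\frac{1}{7} \frac{1}{-14 - 17} \left(8 - \frac{1}{-14 - 17}\right)} - \frac{616}{-487936} = \frac{257084}{\frac{1}{7} \frac{1}{-31} \left(8 - \frac{1}{-31}\right)} - - \frac{77}{60992} = \frac{257084}{\frac{1}{7} \left(- \frac{1}{31}\right) \left(8 - - \frac{1}{31}\right)} + \frac{77}{60992} = \frac{257084}{\frac{1}{7} \left(- \frac{1}{31}\right) \left(8 + \frac{1}{31}\right)} + \frac{77}{60992} = \frac{257084}{\frac{1}{7} \left(- \frac{1}{31}\right) \frac{249}{31}} + \frac{77}{60992} = \frac{257084}{- \frac{249}{6727}} + \frac{77}{60992} = 257084 \left(- \frac{6727}{249}\right) + \frac{77}{60992} = - \frac{1729404068}{249} + \frac{77}{60992} = - \frac{105479812896283}{15187008}$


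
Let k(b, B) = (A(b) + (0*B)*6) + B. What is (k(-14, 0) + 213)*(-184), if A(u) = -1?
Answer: -39008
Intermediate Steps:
k(b, B) = -1 + B (k(b, B) = (-1 + (0*B)*6) + B = (-1 + 0*6) + B = (-1 + 0) + B = -1 + B)
(k(-14, 0) + 213)*(-184) = ((-1 + 0) + 213)*(-184) = (-1 + 213)*(-184) = 212*(-184) = -39008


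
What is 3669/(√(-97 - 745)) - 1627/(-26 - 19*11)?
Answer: 1627/235 - 3669*I*√842/842 ≈ 6.9234 - 126.44*I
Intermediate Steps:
3669/(√(-97 - 745)) - 1627/(-26 - 19*11) = 3669/(√(-842)) - 1627/(-26 - 209) = 3669/((I*√842)) - 1627/(-235) = 3669*(-I*√842/842) - 1627*(-1/235) = -3669*I*√842/842 + 1627/235 = 1627/235 - 3669*I*√842/842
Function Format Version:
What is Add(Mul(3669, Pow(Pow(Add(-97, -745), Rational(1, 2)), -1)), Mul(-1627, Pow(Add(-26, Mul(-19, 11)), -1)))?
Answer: Add(Rational(1627, 235), Mul(Rational(-3669, 842), I, Pow(842, Rational(1, 2)))) ≈ Add(6.9234, Mul(-126.44, I))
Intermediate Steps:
Add(Mul(3669, Pow(Pow(Add(-97, -745), Rational(1, 2)), -1)), Mul(-1627, Pow(Add(-26, Mul(-19, 11)), -1))) = Add(Mul(3669, Pow(Pow(-842, Rational(1, 2)), -1)), Mul(-1627, Pow(Add(-26, -209), -1))) = Add(Mul(3669, Pow(Mul(I, Pow(842, Rational(1, 2))), -1)), Mul(-1627, Pow(-235, -1))) = Add(Mul(3669, Mul(Rational(-1, 842), I, Pow(842, Rational(1, 2)))), Mul(-1627, Rational(-1, 235))) = Add(Mul(Rational(-3669, 842), I, Pow(842, Rational(1, 2))), Rational(1627, 235)) = Add(Rational(1627, 235), Mul(Rational(-3669, 842), I, Pow(842, Rational(1, 2))))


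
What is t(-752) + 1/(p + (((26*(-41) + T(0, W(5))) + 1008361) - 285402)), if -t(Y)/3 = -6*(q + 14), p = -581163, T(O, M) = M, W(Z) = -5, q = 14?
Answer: 70925401/140725 ≈ 504.00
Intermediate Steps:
t(Y) = 504 (t(Y) = -(-18)*(14 + 14) = -(-18)*28 = -3*(-168) = 504)
t(-752) + 1/(p + (((26*(-41) + T(0, W(5))) + 1008361) - 285402)) = 504 + 1/(-581163 + (((26*(-41) - 5) + 1008361) - 285402)) = 504 + 1/(-581163 + (((-1066 - 5) + 1008361) - 285402)) = 504 + 1/(-581163 + ((-1071 + 1008361) - 285402)) = 504 + 1/(-581163 + (1007290 - 285402)) = 504 + 1/(-581163 + 721888) = 504 + 1/140725 = 70925401/140725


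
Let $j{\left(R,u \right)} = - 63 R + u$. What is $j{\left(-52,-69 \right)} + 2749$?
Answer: $5956$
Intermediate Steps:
$j{\left(R,u \right)} = u - 63 R$
$j{\left(-52,-69 \right)} + 2749 = \left(-69 - -3276\right) + 2749 = \left(-69 + 3276\right) + 2749 = 3207 + 2749 = 5956$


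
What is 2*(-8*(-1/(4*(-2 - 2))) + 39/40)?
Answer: 19/20 ≈ 0.95000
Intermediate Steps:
2*(-8*(-1/(4*(-2 - 2))) + 39/40) = 2*(-8/((-4*(-4))) + 39*(1/40)) = 2*(-8/16 + 39/40) = 2*(-8*1/16 + 39/40) = 2*(-½ + 39/40) = 2*(19/40) = 19/20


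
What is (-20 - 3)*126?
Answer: -2898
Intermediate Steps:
(-20 - 3)*126 = -23*126 = -2898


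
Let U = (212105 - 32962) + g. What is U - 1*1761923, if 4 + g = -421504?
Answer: -2004288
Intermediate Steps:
g = -421508 (g = -4 - 421504 = -421508)
U = -242365 (U = (212105 - 32962) - 421508 = 179143 - 421508 = -242365)
U - 1*1761923 = -242365 - 1*1761923 = -242365 - 1761923 = -2004288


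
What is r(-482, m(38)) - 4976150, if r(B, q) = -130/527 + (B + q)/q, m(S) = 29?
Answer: -76050742951/15283 ≈ -4.9762e+6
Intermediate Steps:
r(B, q) = -130/527 + (B + q)/q (r(B, q) = -130*1/527 + (B + q)/q = -130/527 + (B + q)/q)
r(-482, m(38)) - 4976150 = (397/527 - 482/29) - 4976150 = -242501/15283 - 4976150 = -76050742951/15283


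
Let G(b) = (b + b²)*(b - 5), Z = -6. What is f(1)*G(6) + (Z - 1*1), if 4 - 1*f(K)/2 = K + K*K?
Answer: 161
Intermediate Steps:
f(K) = 8 - 2*K - 2*K² (f(K) = 8 - 2*(K + K*K) = 8 - 2*(K + K²) = 8 + (-2*K - 2*K²) = 8 - 2*K - 2*K²)
G(b) = (-5 + b)*(b + b²) (G(b) = (b + b²)*(-5 + b) = (-5 + b)*(b + b²))
f(1)*G(6) + (Z - 1*1) = (8 - 2*1 - 2*1²)*(6*(-5 + 6² - 4*6)) + (-6 - 1*1) = (8 - 2 - 2*1)*(6*(-5 + 36 - 24)) + (-6 - 1) = (8 - 2 - 2)*(6*7) - 7 = 4*42 - 7 = 168 - 7 = 161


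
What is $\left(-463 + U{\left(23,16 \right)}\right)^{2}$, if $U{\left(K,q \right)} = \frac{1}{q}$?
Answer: $\frac{54863649}{256} \approx 2.1431 \cdot 10^{5}$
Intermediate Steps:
$\left(-463 + U{\left(23,16 \right)}\right)^{2} = \left(-463 + \frac{1}{16}\right)^{2} = \left(- \frac{7407}{16}\right)^{2} = \frac{54863649}{256}$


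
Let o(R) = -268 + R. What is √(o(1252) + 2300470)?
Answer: √2301454 ≈ 1517.1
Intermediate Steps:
√(o(1252) + 2300470) = √((-268 + 1252) + 2300470) = √(984 + 2300470) = √2301454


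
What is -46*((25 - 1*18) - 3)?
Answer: -184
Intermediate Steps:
-46*((25 - 1*18) - 3) = -46*((25 - 18) - 3) = -46*(7 - 3) = -46*4 = -184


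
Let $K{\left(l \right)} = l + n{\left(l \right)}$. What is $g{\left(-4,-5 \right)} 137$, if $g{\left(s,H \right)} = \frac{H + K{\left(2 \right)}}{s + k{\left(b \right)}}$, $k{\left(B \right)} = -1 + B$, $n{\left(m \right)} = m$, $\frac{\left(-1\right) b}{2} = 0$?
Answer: $\frac{137}{5} \approx 27.4$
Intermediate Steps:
$b = 0$ ($b = \left(-2\right) 0 = 0$)
$K{\left(l \right)} = 2 l$ ($K{\left(l \right)} = l + l = 2 l$)
$g{\left(s,H \right)} = \frac{4 + H}{-1 + s}$ ($g{\left(s,H \right)} = \frac{H + 2 \cdot 2}{s + \left(-1 + 0\right)} = \frac{H + 4}{s - 1} = \frac{4 + H}{-1 + s}$)
$g{\left(-4,-5 \right)} 137 = \frac{4 - 5}{-1 - 4} \cdot 137 = \frac{1}{-5} \left(-1\right) 137 = \left(- \frac{1}{5}\right) \left(-1\right) 137 = \frac{1}{5} \cdot 137 = \frac{137}{5}$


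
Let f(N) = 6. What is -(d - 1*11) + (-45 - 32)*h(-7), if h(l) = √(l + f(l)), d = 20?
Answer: -9 - 77*I ≈ -9.0 - 77.0*I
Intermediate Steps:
h(l) = √(6 + l) (h(l) = √(l + 6) = √(6 + l))
-(d - 1*11) + (-45 - 32)*h(-7) = -(20 - 1*11) + (-45 - 32)*√(6 - 7) = -(20 - 11) - 77*I = -1*9 - 77*I = -9 - 77*I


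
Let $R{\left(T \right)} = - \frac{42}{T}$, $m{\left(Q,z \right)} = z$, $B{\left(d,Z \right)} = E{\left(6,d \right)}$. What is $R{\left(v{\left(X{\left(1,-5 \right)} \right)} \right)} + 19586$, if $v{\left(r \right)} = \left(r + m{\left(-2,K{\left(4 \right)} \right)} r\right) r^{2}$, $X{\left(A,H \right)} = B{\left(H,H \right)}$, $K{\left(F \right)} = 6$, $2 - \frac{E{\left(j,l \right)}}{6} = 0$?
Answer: $\frac{5640767}{288} \approx 19586.0$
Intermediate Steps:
$E{\left(j,l \right)} = 12$ ($E{\left(j,l \right)} = 12 - 0 = 12 + 0 = 12$)
$B{\left(d,Z \right)} = 12$
$X{\left(A,H \right)} = 12$
$v{\left(r \right)} = 7 r^{3}$ ($v{\left(r \right)} = \left(r + 6 r\right) r^{2} = 7 r r^{2} = 7 r^{3}$)
$R{\left(v{\left(X{\left(1,-5 \right)} \right)} \right)} + 19586 = - \frac{42}{7 \cdot 12^{3}} + 19586 = - \frac{42}{7 \cdot 1728} + 19586 = - \frac{42}{12096} + 19586 = \left(-42\right) \frac{1}{12096} + 19586 = - \frac{1}{288} + 19586 = \frac{5640767}{288}$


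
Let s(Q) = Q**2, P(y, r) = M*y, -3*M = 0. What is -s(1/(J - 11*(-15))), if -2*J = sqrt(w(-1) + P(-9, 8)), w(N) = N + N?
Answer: -4/(330 - I*sqrt(2))**2 ≈ -3.6729e-5 - 3.1481e-7*I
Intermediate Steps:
M = 0 (M = -1/3*0 = 0)
P(y, r) = 0 (P(y, r) = 0*y = 0)
w(N) = 2*N
J = -I*sqrt(2)/2 (J = -sqrt(2*(-1) + 0)/2 = -sqrt(-2 + 0)/2 = -I*sqrt(2)/2 ≈ -0.70711*I)
-s(1/(J - 11*(-15))) = -(1/(-I*sqrt(2)/2 - 11*(-15)))**2 = -(1/(-I*sqrt(2)/2 + 165))**2 = -(1/(165 - I*sqrt(2)/2))**2 = -1/(165 - I*sqrt(2)/2)**2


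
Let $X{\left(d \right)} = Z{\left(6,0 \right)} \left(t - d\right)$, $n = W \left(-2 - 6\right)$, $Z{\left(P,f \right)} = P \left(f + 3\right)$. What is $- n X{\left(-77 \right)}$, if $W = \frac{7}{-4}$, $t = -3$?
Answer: $-18648$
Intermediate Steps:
$Z{\left(P,f \right)} = P \left(3 + f\right)$
$W = - \frac{7}{4}$ ($W = 7 \left(- \frac{1}{4}\right) = - \frac{7}{4} \approx -1.75$)
$n = 14$ ($n = - \frac{7 \left(-2 - 6\right)}{4} = \left(- \frac{7}{4}\right) \left(-8\right) = 14$)
$X{\left(d \right)} = -54 - 18 d$ ($X{\left(d \right)} = 6 \left(3 + 0\right) \left(-3 - d\right) = 6 \cdot 3 \left(-3 - d\right) = 18 \left(-3 - d\right) = -54 - 18 d$)
$- n X{\left(-77 \right)} = - 14 \left(-54 - -1386\right) = - 14 \left(-54 + 1386\right) = - 14 \cdot 1332 = \left(-1\right) 18648 = -18648$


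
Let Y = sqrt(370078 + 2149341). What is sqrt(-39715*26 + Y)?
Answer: sqrt(-1032590 + 19*sqrt(6979)) ≈ 1015.4*I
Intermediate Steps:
Y = 19*sqrt(6979) (Y = sqrt(2519419) = 19*sqrt(6979) ≈ 1587.3)
sqrt(-39715*26 + Y) = sqrt(-39715*26 + 19*sqrt(6979)) = sqrt(-1032590 + 19*sqrt(6979))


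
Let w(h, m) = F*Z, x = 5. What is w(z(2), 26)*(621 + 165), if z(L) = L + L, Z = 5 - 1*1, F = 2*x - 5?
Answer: 15720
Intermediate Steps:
F = 5 (F = 2*5 - 5 = 10 - 5 = 5)
Z = 4 (Z = 5 - 1 = 4)
z(L) = 2*L
w(h, m) = 20 (w(h, m) = 5*4 = 20)
w(z(2), 26)*(621 + 165) = 20*(621 + 165) = 20*786 = 15720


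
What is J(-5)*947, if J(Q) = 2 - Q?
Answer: 6629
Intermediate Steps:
J(-5)*947 = (2 - 1*(-5))*947 = (2 + 5)*947 = 7*947 = 6629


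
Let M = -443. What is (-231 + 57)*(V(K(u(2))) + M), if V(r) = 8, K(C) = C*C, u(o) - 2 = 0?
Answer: 75690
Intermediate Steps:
u(o) = 2 (u(o) = 2 + 0 = 2)
K(C) = C²
(-231 + 57)*(V(K(u(2))) + M) = (-231 + 57)*(8 - 443) = -174*(-435) = 75690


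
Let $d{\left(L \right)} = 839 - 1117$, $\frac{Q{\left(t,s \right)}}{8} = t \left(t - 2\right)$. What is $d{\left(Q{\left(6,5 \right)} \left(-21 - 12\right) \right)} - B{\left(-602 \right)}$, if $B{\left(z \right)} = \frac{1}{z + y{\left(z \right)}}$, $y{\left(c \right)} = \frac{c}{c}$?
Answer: $- \frac{167077}{601} \approx -278.0$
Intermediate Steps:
$Q{\left(t,s \right)} = 8 t \left(-2 + t\right)$ ($Q{\left(t,s \right)} = 8 t \left(t - 2\right) = 8 t \left(-2 + t\right)$)
$y{\left(c \right)} = 1$
$B{\left(z \right)} = \frac{1}{1 + z}$ ($B{\left(z \right)} = \frac{1}{z + 1} = \frac{1}{1 + z}$)
$d{\left(L \right)} = -278$ ($d{\left(L \right)} = 839 - 1117 = -278$)
$d{\left(Q{\left(6,5 \right)} \left(-21 - 12\right) \right)} - B{\left(-602 \right)} = -278 - \frac{1}{1 - 602} = -278 - \frac{1}{-601} = -278 - - \frac{1}{601} = -278 + \frac{1}{601} = - \frac{167077}{601}$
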